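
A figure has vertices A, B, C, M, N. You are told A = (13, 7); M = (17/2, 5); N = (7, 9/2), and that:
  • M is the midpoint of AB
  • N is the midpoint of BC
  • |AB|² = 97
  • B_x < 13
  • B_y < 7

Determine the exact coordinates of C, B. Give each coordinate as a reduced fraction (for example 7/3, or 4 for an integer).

C = (10, 6)
B = (4, 3)

1. B_x = 4  [B = 2·M−A = 2·(17/2, 5)−(13, 7)]
2. B_y = 3  [B = 2·M−A = 2·(17/2, 5)−(13, 7)]
   so B = (4, 3)
3. C_x = 10  [C = 2·N−B = 2·(7, 9/2)−(4, 3)]
4. C_y = 6  [C = 2·N−B = 2·(7, 9/2)−(4, 3)]
   so C = (10, 6)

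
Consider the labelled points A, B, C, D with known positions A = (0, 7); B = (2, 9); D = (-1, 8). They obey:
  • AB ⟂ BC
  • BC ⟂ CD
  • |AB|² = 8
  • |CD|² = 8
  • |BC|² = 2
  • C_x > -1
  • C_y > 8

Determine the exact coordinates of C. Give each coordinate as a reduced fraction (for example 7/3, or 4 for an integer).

1. C_x = 1  [[AB ⟂ BC ⇒ 2x+2y-22=0] ∩ [|C−(-1, 8)|²=8]]
2. C_y = 10  [[AB ⟂ BC ⇒ 2x+2y-22=0] ∩ [|C−(-1, 8)|²=8]]
   so C = (1, 10)

C = (1, 10)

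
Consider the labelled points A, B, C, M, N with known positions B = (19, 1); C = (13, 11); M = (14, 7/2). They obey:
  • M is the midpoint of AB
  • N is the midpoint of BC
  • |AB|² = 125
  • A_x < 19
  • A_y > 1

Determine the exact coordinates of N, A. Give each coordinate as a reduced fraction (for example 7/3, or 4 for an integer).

1. A_x = 9  [A = 2·M−B = 2·(14, 7/2)−(19, 1)]
2. A_y = 6  [A = 2·M−B = 2·(14, 7/2)−(19, 1)]
   so A = (9, 6)
3. N_x = 16  [2·N = B+C = (19, 1)+(13, 11)]
4. N_y = 6  [2·N = B+C = (19, 1)+(13, 11)]
   so N = (16, 6)

N = (16, 6)
A = (9, 6)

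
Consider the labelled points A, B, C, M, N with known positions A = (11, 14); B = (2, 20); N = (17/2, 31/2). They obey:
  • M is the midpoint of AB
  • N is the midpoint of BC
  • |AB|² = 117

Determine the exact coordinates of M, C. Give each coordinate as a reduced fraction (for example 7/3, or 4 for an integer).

M = (13/2, 17)
C = (15, 11)

1. M_x = 13/2  [2·M = A+B = (11, 14)+(2, 20)]
2. M_y = 17  [2·M = A+B = (11, 14)+(2, 20)]
   so M = (13/2, 17)
3. C_x = 15  [C = 2·N−B = 2·(17/2, 31/2)−(2, 20)]
4. C_y = 11  [C = 2·N−B = 2·(17/2, 31/2)−(2, 20)]
   so C = (15, 11)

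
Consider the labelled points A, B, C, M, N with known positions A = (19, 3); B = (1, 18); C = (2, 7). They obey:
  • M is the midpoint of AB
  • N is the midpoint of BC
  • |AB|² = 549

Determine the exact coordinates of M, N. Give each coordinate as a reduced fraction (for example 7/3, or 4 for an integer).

M = (10, 21/2)
N = (3/2, 25/2)

1. M_x = 10  [2·M = A+B = (19, 3)+(1, 18)]
2. M_y = 21/2  [2·M = A+B = (19, 3)+(1, 18)]
   so M = (10, 21/2)
3. N_x = 3/2  [2·N = B+C = (1, 18)+(2, 7)]
4. N_y = 25/2  [2·N = B+C = (1, 18)+(2, 7)]
   so N = (3/2, 25/2)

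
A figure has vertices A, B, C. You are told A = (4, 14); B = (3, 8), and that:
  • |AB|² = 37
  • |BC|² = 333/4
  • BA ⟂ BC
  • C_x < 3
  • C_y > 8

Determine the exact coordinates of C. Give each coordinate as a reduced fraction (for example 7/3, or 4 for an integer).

C = (-6, 19/2)

1. C_x = -6  [[BA ⟂ BC ⇒ 1x+6y-51=0] ∩ [|C−(3, 8)|²=333/4]]
2. C_y = 19/2  [[BA ⟂ BC ⇒ 1x+6y-51=0] ∩ [|C−(3, 8)|²=333/4]]
   so C = (-6, 19/2)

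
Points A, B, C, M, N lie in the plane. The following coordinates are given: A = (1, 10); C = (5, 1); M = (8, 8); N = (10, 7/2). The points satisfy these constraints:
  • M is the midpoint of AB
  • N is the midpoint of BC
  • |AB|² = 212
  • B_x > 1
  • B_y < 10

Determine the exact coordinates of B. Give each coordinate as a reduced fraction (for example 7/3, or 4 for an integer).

B = (15, 6)

1. B_x = 15  [B = 2·M−A = 2·(8, 8)−(1, 10)]
2. B_y = 6  [B = 2·M−A = 2·(8, 8)−(1, 10)]
   so B = (15, 6)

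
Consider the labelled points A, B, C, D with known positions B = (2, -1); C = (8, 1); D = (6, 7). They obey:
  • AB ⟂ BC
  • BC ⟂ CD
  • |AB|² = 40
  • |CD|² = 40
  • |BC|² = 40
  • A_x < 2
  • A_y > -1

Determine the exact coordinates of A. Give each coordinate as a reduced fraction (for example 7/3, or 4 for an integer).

1. A_x = 0  [[AB ⟂ BC ⇒ -6x-2y+10=0] ∩ [|A−(2, -1)|²=40]]
2. A_y = 5  [[AB ⟂ BC ⇒ -6x-2y+10=0] ∩ [|A−(2, -1)|²=40]]
   so A = (0, 5)

A = (0, 5)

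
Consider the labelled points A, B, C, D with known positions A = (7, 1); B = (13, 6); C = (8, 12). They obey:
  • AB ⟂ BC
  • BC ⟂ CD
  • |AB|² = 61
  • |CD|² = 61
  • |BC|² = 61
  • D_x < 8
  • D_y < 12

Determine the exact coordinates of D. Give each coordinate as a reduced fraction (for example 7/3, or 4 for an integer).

D = (2, 7)

1. D_x = 2  [[BC ⟂ CD ⇒ -5x+6y-32=0] ∩ [|D−(8, 12)|²=61]]
2. D_y = 7  [[BC ⟂ CD ⇒ -5x+6y-32=0] ∩ [|D−(8, 12)|²=61]]
   so D = (2, 7)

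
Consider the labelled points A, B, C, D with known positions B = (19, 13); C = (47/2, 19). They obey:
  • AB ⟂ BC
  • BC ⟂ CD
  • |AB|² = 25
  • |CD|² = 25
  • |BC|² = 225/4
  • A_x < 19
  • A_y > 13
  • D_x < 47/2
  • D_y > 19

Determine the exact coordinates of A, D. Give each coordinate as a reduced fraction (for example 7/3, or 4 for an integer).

A = (15, 16)
D = (39/2, 22)

1. A_x = 15  [[AB ⟂ BC ⇒ -9/2x-6y+327/2=0] ∩ [|A−(19, 13)|²=25]]
2. A_y = 16  [[AB ⟂ BC ⇒ -9/2x-6y+327/2=0] ∩ [|A−(19, 13)|²=25]]
   so A = (15, 16)
3. D_x = 39/2  [[BC ⟂ CD ⇒ 9/2x+6y-879/4=0] ∩ [|D−(47/2, 19)|²=25]]
4. D_y = 22  [[BC ⟂ CD ⇒ 9/2x+6y-879/4=0] ∩ [|D−(47/2, 19)|²=25]]
   so D = (39/2, 22)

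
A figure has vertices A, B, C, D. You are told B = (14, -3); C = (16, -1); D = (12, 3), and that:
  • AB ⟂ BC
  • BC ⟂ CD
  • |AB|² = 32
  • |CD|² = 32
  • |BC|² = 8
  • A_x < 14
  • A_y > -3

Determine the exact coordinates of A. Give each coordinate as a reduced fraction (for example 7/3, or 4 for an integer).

1. A_x = 10  [[AB ⟂ BC ⇒ -2x-2y+22=0] ∩ [|A−(14, -3)|²=32]]
2. A_y = 1  [[AB ⟂ BC ⇒ -2x-2y+22=0] ∩ [|A−(14, -3)|²=32]]
   so A = (10, 1)

A = (10, 1)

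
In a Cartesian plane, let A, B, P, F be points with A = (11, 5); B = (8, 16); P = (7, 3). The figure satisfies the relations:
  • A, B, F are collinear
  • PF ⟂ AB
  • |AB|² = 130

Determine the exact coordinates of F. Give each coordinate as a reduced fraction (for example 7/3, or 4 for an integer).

F = (146/13, 54/13)

1. F_x = 146/13  [[A, B, F are collinear ⇒ -11x-3y+136=0] ∩ [PF ⟂ AB ⇒ -3x+11y-12=0]]
2. F_y = 54/13  [[A, B, F are collinear ⇒ -11x-3y+136=0] ∩ [PF ⟂ AB ⇒ -3x+11y-12=0]]
   so F = (146/13, 54/13)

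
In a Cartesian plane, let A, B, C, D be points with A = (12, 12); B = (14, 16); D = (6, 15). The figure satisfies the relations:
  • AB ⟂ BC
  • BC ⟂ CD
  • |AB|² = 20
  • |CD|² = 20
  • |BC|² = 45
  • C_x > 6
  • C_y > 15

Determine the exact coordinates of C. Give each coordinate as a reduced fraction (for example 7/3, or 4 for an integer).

C = (8, 19)

1. C_x = 8  [[AB ⟂ BC ⇒ 2x+4y-92=0] ∩ [|C−(6, 15)|²=20]]
2. C_y = 19  [[AB ⟂ BC ⇒ 2x+4y-92=0] ∩ [|C−(6, 15)|²=20]]
   so C = (8, 19)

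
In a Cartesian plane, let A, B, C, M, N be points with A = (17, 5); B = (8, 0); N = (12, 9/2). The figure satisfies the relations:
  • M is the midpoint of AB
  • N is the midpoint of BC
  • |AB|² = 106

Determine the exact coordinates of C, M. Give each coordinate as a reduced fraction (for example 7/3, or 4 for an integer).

C = (16, 9)
M = (25/2, 5/2)

1. M_x = 25/2  [2·M = A+B = (17, 5)+(8, 0)]
2. M_y = 5/2  [2·M = A+B = (17, 5)+(8, 0)]
   so M = (25/2, 5/2)
3. C_x = 16  [C = 2·N−B = 2·(12, 9/2)−(8, 0)]
4. C_y = 9  [C = 2·N−B = 2·(12, 9/2)−(8, 0)]
   so C = (16, 9)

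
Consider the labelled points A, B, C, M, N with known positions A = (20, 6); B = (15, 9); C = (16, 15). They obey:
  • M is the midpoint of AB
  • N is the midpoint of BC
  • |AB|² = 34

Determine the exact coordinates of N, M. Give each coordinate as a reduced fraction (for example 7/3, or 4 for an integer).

N = (31/2, 12)
M = (35/2, 15/2)

1. M_x = 35/2  [2·M = A+B = (20, 6)+(15, 9)]
2. M_y = 15/2  [2·M = A+B = (20, 6)+(15, 9)]
   so M = (35/2, 15/2)
3. N_x = 31/2  [2·N = B+C = (15, 9)+(16, 15)]
4. N_y = 12  [2·N = B+C = (15, 9)+(16, 15)]
   so N = (31/2, 12)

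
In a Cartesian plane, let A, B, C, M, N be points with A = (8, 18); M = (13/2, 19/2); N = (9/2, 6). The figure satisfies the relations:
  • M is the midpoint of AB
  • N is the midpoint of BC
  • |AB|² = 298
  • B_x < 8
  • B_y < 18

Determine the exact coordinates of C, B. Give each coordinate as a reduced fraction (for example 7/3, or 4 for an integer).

C = (4, 11)
B = (5, 1)

1. B_x = 5  [B = 2·M−A = 2·(13/2, 19/2)−(8, 18)]
2. B_y = 1  [B = 2·M−A = 2·(13/2, 19/2)−(8, 18)]
   so B = (5, 1)
3. C_x = 4  [C = 2·N−B = 2·(9/2, 6)−(5, 1)]
4. C_y = 11  [C = 2·N−B = 2·(9/2, 6)−(5, 1)]
   so C = (4, 11)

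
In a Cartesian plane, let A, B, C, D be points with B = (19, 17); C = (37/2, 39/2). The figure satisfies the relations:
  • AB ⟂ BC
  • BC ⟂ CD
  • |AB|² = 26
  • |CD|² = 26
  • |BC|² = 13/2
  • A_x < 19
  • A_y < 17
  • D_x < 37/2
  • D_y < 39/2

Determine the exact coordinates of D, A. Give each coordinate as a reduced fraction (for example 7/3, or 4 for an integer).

1. D_x = 27/2  [[BC ⟂ CD ⇒ -1/2x+5/2y-79/2=0] ∩ [|D−(37/2, 39/2)|²=26]]
2. D_y = 37/2  [[BC ⟂ CD ⇒ -1/2x+5/2y-79/2=0] ∩ [|D−(37/2, 39/2)|²=26]]
   so D = (27/2, 37/2)
3. A_x = 14  [[AB ⟂ BC ⇒ 1/2x-5/2y+33=0] ∩ [|A−(19, 17)|²=26]]
4. A_y = 16  [[AB ⟂ BC ⇒ 1/2x-5/2y+33=0] ∩ [|A−(19, 17)|²=26]]
   so A = (14, 16)

D = (27/2, 37/2)
A = (14, 16)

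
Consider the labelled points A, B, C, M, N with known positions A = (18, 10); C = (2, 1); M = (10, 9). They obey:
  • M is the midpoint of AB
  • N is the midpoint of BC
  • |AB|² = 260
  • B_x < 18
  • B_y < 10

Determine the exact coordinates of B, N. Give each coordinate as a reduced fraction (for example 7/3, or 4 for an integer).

1. B_x = 2  [B = 2·M−A = 2·(10, 9)−(18, 10)]
2. B_y = 8  [B = 2·M−A = 2·(10, 9)−(18, 10)]
   so B = (2, 8)
3. N_x = 2  [2·N = B+C = (2, 8)+(2, 1)]
4. N_y = 9/2  [2·N = B+C = (2, 8)+(2, 1)]
   so N = (2, 9/2)

B = (2, 8)
N = (2, 9/2)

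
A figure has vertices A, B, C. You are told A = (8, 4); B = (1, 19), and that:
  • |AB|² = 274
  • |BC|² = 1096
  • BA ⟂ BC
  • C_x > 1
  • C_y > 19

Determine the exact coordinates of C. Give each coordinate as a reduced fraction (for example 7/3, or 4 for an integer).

C = (31, 33)

1. C_x = 31  [[BA ⟂ BC ⇒ 7x-15y+278=0] ∩ [|C−(1, 19)|²=1096]]
2. C_y = 33  [[BA ⟂ BC ⇒ 7x-15y+278=0] ∩ [|C−(1, 19)|²=1096]]
   so C = (31, 33)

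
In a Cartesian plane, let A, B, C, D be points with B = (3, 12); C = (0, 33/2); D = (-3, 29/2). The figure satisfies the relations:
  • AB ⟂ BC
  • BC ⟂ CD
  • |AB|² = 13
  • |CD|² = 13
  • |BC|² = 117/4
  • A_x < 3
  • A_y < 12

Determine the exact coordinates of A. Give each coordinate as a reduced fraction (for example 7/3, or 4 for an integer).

1. A_x = 0  [[AB ⟂ BC ⇒ 3x-9/2y+45=0] ∩ [|A−(3, 12)|²=13]]
2. A_y = 10  [[AB ⟂ BC ⇒ 3x-9/2y+45=0] ∩ [|A−(3, 12)|²=13]]
   so A = (0, 10)

A = (0, 10)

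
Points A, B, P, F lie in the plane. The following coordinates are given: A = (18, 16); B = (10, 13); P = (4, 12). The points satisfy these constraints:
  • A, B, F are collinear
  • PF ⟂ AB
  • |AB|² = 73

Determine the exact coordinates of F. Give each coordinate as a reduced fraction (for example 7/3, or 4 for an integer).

F = (322/73, 796/73)

1. F_x = 322/73  [[A, B, F are collinear ⇒ 3x-8y+74=0] ∩ [PF ⟂ AB ⇒ -8x-3y+68=0]]
2. F_y = 796/73  [[A, B, F are collinear ⇒ 3x-8y+74=0] ∩ [PF ⟂ AB ⇒ -8x-3y+68=0]]
   so F = (322/73, 796/73)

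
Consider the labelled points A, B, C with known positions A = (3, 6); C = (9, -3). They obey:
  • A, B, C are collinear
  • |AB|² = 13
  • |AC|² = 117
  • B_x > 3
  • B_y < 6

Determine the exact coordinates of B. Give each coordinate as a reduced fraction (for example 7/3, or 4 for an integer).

1. B_x = 5  [[A, B, C are collinear ⇒ -9x-6y+63=0] ∩ [|B−(3, 6)|²=13]]
2. B_y = 3  [[A, B, C are collinear ⇒ -9x-6y+63=0] ∩ [|B−(3, 6)|²=13]]
   so B = (5, 3)

B = (5, 3)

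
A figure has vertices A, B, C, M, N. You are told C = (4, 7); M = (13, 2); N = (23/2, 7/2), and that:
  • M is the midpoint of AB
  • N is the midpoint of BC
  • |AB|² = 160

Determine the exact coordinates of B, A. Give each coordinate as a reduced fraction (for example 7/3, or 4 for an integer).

1. B_x = 19  [B = 2·N−C = 2·(23/2, 7/2)−(4, 7)]
2. B_y = 0  [B = 2·N−C = 2·(23/2, 7/2)−(4, 7)]
   so B = (19, 0)
3. A_x = 7  [A = 2·M−B = 2·(13, 2)−(19, 0)]
4. A_y = 4  [A = 2·M−B = 2·(13, 2)−(19, 0)]
   so A = (7, 4)

B = (19, 0)
A = (7, 4)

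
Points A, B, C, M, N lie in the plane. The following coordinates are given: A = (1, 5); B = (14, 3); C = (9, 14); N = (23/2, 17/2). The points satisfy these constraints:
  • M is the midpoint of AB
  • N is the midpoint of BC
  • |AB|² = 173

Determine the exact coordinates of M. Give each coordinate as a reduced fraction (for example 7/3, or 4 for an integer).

1. M_x = 15/2  [2·M = A+B = (1, 5)+(14, 3)]
2. M_y = 4  [2·M = A+B = (1, 5)+(14, 3)]
   so M = (15/2, 4)

M = (15/2, 4)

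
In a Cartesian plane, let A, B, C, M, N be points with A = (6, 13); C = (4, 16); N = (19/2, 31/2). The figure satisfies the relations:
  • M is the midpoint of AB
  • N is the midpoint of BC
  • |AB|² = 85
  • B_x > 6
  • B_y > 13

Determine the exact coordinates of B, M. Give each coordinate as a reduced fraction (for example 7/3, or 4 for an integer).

1. B_x = 15  [B = 2·N−C = 2·(19/2, 31/2)−(4, 16)]
2. B_y = 15  [B = 2·N−C = 2·(19/2, 31/2)−(4, 16)]
   so B = (15, 15)
3. M_x = 21/2  [2·M = A+B = (6, 13)+(15, 15)]
4. M_y = 14  [2·M = A+B = (6, 13)+(15, 15)]
   so M = (21/2, 14)

B = (15, 15)
M = (21/2, 14)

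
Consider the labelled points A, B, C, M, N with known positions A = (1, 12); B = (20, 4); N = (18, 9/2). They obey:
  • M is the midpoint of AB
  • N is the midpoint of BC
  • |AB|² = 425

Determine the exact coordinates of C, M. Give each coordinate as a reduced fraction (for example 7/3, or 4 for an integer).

1. M_x = 21/2  [2·M = A+B = (1, 12)+(20, 4)]
2. M_y = 8  [2·M = A+B = (1, 12)+(20, 4)]
   so M = (21/2, 8)
3. C_x = 16  [C = 2·N−B = 2·(18, 9/2)−(20, 4)]
4. C_y = 5  [C = 2·N−B = 2·(18, 9/2)−(20, 4)]
   so C = (16, 5)

C = (16, 5)
M = (21/2, 8)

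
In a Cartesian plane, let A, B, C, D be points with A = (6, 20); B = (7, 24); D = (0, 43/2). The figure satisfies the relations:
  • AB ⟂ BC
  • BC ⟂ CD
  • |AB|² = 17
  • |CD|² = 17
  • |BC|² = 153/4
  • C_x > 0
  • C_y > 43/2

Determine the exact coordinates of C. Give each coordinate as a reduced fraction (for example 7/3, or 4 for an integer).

1. C_x = 1  [[AB ⟂ BC ⇒ 1x+4y-103=0] ∩ [|C−(0, 43/2)|²=17]]
2. C_y = 51/2  [[AB ⟂ BC ⇒ 1x+4y-103=0] ∩ [|C−(0, 43/2)|²=17]]
   so C = (1, 51/2)

C = (1, 51/2)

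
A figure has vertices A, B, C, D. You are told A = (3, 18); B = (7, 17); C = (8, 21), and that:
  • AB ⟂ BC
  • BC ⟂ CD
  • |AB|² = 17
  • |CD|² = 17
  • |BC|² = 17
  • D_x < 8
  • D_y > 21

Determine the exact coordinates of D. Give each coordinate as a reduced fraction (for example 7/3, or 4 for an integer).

D = (4, 22)

1. D_x = 4  [[BC ⟂ CD ⇒ 1x+4y-92=0] ∩ [|D−(8, 21)|²=17]]
2. D_y = 22  [[BC ⟂ CD ⇒ 1x+4y-92=0] ∩ [|D−(8, 21)|²=17]]
   so D = (4, 22)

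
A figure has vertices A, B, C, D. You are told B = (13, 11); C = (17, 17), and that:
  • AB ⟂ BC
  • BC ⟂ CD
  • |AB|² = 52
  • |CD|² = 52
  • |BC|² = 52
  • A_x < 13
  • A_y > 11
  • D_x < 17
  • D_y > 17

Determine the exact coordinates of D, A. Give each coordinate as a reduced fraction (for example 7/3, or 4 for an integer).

D = (11, 21)
A = (7, 15)

1. D_x = 11  [[BC ⟂ CD ⇒ 4x+6y-170=0] ∩ [|D−(17, 17)|²=52]]
2. D_y = 21  [[BC ⟂ CD ⇒ 4x+6y-170=0] ∩ [|D−(17, 17)|²=52]]
   so D = (11, 21)
3. A_x = 7  [[AB ⟂ BC ⇒ -4x-6y+118=0] ∩ [|A−(13, 11)|²=52]]
4. A_y = 15  [[AB ⟂ BC ⇒ -4x-6y+118=0] ∩ [|A−(13, 11)|²=52]]
   so A = (7, 15)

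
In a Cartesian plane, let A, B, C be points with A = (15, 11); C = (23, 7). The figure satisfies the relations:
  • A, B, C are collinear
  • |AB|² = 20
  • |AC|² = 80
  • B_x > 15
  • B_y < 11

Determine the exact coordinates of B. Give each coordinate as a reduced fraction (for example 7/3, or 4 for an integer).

B = (19, 9)

1. B_x = 19  [[A, B, C are collinear ⇒ -4x-8y+148=0] ∩ [|B−(15, 11)|²=20]]
2. B_y = 9  [[A, B, C are collinear ⇒ -4x-8y+148=0] ∩ [|B−(15, 11)|²=20]]
   so B = (19, 9)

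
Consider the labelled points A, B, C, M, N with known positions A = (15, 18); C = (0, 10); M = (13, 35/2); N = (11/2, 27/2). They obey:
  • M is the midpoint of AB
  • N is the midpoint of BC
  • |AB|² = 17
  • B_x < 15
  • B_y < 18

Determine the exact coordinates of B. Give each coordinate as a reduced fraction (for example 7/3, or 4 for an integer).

1. B_x = 11  [B = 2·M−A = 2·(13, 35/2)−(15, 18)]
2. B_y = 17  [B = 2·M−A = 2·(13, 35/2)−(15, 18)]
   so B = (11, 17)

B = (11, 17)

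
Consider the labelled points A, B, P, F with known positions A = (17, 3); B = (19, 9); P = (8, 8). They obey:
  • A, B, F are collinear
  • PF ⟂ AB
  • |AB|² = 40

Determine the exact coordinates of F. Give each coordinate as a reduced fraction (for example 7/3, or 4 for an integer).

F = (88/5, 24/5)

1. F_x = 88/5  [[A, B, F are collinear ⇒ -6x+2y+96=0] ∩ [PF ⟂ AB ⇒ 2x+6y-64=0]]
2. F_y = 24/5  [[A, B, F are collinear ⇒ -6x+2y+96=0] ∩ [PF ⟂ AB ⇒ 2x+6y-64=0]]
   so F = (88/5, 24/5)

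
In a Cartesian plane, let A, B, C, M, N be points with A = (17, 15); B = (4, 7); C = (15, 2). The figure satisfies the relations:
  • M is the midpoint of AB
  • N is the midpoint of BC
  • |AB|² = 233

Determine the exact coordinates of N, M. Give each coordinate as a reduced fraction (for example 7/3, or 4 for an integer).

N = (19/2, 9/2)
M = (21/2, 11)

1. M_x = 21/2  [2·M = A+B = (17, 15)+(4, 7)]
2. M_y = 11  [2·M = A+B = (17, 15)+(4, 7)]
   so M = (21/2, 11)
3. N_x = 19/2  [2·N = B+C = (4, 7)+(15, 2)]
4. N_y = 9/2  [2·N = B+C = (4, 7)+(15, 2)]
   so N = (19/2, 9/2)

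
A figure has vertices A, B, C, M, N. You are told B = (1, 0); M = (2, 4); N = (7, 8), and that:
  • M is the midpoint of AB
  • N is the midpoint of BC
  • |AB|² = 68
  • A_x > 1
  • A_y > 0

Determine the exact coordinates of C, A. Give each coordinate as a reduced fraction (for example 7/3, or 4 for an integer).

1. A_x = 3  [A = 2·M−B = 2·(2, 4)−(1, 0)]
2. A_y = 8  [A = 2·M−B = 2·(2, 4)−(1, 0)]
   so A = (3, 8)
3. C_x = 13  [C = 2·N−B = 2·(7, 8)−(1, 0)]
4. C_y = 16  [C = 2·N−B = 2·(7, 8)−(1, 0)]
   so C = (13, 16)

C = (13, 16)
A = (3, 8)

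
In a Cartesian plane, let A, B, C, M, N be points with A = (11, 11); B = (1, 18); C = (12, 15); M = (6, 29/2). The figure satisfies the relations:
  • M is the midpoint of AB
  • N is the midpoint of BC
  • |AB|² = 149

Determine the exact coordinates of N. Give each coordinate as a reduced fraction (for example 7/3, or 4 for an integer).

N = (13/2, 33/2)

1. N_x = 13/2  [2·N = B+C = (1, 18)+(12, 15)]
2. N_y = 33/2  [2·N = B+C = (1, 18)+(12, 15)]
   so N = (13/2, 33/2)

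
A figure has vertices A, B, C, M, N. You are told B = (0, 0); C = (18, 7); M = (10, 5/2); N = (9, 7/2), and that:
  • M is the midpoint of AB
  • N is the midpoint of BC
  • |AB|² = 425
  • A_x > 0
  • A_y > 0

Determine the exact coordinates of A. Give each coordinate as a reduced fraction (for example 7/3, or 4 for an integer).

A = (20, 5)

1. A_x = 20  [A = 2·M−B = 2·(10, 5/2)−(0, 0)]
2. A_y = 5  [A = 2·M−B = 2·(10, 5/2)−(0, 0)]
   so A = (20, 5)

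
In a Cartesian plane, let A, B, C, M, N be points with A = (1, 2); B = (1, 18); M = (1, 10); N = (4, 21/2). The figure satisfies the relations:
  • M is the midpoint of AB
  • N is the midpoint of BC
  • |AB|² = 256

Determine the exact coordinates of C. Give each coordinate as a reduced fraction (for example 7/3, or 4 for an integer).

C = (7, 3)

1. C_x = 7  [C = 2·N−B = 2·(4, 21/2)−(1, 18)]
2. C_y = 3  [C = 2·N−B = 2·(4, 21/2)−(1, 18)]
   so C = (7, 3)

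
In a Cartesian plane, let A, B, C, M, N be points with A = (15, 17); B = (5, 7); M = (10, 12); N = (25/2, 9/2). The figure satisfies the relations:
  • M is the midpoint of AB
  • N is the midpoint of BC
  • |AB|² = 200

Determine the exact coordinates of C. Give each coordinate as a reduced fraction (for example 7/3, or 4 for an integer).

C = (20, 2)

1. C_x = 20  [C = 2·N−B = 2·(25/2, 9/2)−(5, 7)]
2. C_y = 2  [C = 2·N−B = 2·(25/2, 9/2)−(5, 7)]
   so C = (20, 2)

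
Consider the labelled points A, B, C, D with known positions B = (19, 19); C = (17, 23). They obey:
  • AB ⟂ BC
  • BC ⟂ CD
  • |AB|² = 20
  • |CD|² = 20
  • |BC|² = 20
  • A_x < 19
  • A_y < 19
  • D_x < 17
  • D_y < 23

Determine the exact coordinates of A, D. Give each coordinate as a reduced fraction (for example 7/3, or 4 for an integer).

1. A_x = 15  [[AB ⟂ BC ⇒ 2x-4y+38=0] ∩ [|A−(19, 19)|²=20]]
2. A_y = 17  [[AB ⟂ BC ⇒ 2x-4y+38=0] ∩ [|A−(19, 19)|²=20]]
   so A = (15, 17)
3. D_x = 13  [[BC ⟂ CD ⇒ -2x+4y-58=0] ∩ [|D−(17, 23)|²=20]]
4. D_y = 21  [[BC ⟂ CD ⇒ -2x+4y-58=0] ∩ [|D−(17, 23)|²=20]]
   so D = (13, 21)

A = (15, 17)
D = (13, 21)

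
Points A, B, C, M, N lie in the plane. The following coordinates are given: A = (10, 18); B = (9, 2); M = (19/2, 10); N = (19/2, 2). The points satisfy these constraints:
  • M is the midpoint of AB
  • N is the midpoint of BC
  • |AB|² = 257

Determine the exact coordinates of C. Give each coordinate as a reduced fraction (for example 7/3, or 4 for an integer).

1. C_x = 10  [C = 2·N−B = 2·(19/2, 2)−(9, 2)]
2. C_y = 2  [C = 2·N−B = 2·(19/2, 2)−(9, 2)]
   so C = (10, 2)

C = (10, 2)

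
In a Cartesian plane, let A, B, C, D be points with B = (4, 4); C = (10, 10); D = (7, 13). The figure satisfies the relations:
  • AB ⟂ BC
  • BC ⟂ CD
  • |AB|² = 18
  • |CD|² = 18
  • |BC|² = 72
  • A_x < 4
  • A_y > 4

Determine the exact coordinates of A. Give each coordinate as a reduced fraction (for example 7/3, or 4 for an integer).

1. A_x = 1  [[AB ⟂ BC ⇒ -6x-6y+48=0] ∩ [|A−(4, 4)|²=18]]
2. A_y = 7  [[AB ⟂ BC ⇒ -6x-6y+48=0] ∩ [|A−(4, 4)|²=18]]
   so A = (1, 7)

A = (1, 7)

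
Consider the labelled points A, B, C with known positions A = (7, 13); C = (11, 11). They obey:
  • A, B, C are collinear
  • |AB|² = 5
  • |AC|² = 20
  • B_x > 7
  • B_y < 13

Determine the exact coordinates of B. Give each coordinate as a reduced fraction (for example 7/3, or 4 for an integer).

B = (9, 12)

1. B_x = 9  [[A, B, C are collinear ⇒ -2x-4y+66=0] ∩ [|B−(7, 13)|²=5]]
2. B_y = 12  [[A, B, C are collinear ⇒ -2x-4y+66=0] ∩ [|B−(7, 13)|²=5]]
   so B = (9, 12)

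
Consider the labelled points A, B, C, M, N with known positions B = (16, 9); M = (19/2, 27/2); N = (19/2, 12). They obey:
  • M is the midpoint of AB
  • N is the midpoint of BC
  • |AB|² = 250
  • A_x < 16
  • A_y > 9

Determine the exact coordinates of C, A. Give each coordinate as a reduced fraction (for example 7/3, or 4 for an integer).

C = (3, 15)
A = (3, 18)

1. A_x = 3  [A = 2·M−B = 2·(19/2, 27/2)−(16, 9)]
2. A_y = 18  [A = 2·M−B = 2·(19/2, 27/2)−(16, 9)]
   so A = (3, 18)
3. C_x = 3  [C = 2·N−B = 2·(19/2, 12)−(16, 9)]
4. C_y = 15  [C = 2·N−B = 2·(19/2, 12)−(16, 9)]
   so C = (3, 15)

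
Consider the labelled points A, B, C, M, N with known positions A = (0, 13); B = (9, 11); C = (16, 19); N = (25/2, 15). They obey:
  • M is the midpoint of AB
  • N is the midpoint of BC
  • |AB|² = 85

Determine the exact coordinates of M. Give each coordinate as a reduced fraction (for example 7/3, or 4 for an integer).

1. M_x = 9/2  [2·M = A+B = (0, 13)+(9, 11)]
2. M_y = 12  [2·M = A+B = (0, 13)+(9, 11)]
   so M = (9/2, 12)

M = (9/2, 12)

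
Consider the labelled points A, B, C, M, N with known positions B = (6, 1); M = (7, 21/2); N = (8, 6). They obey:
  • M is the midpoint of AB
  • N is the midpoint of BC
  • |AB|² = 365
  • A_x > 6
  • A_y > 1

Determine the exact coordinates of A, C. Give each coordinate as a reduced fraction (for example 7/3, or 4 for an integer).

1. A_x = 8  [A = 2·M−B = 2·(7, 21/2)−(6, 1)]
2. A_y = 20  [A = 2·M−B = 2·(7, 21/2)−(6, 1)]
   so A = (8, 20)
3. C_x = 10  [C = 2·N−B = 2·(8, 6)−(6, 1)]
4. C_y = 11  [C = 2·N−B = 2·(8, 6)−(6, 1)]
   so C = (10, 11)

A = (8, 20)
C = (10, 11)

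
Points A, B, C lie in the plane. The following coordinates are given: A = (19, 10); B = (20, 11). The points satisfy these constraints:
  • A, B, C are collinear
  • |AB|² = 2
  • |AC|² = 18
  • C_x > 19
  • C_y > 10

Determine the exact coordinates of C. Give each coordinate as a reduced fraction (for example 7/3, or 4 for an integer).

C = (22, 13)

1. C_x = 22  [[A, B, C are collinear ⇒ -1x+1y+9=0] ∩ [|C−(19, 10)|²=18]]
2. C_y = 13  [[A, B, C are collinear ⇒ -1x+1y+9=0] ∩ [|C−(19, 10)|²=18]]
   so C = (22, 13)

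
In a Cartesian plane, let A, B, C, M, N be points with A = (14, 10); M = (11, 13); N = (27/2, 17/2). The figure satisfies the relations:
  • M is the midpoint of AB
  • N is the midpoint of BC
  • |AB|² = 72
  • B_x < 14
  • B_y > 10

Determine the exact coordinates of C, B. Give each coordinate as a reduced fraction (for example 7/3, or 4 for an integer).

1. B_x = 8  [B = 2·M−A = 2·(11, 13)−(14, 10)]
2. B_y = 16  [B = 2·M−A = 2·(11, 13)−(14, 10)]
   so B = (8, 16)
3. C_x = 19  [C = 2·N−B = 2·(27/2, 17/2)−(8, 16)]
4. C_y = 1  [C = 2·N−B = 2·(27/2, 17/2)−(8, 16)]
   so C = (19, 1)

C = (19, 1)
B = (8, 16)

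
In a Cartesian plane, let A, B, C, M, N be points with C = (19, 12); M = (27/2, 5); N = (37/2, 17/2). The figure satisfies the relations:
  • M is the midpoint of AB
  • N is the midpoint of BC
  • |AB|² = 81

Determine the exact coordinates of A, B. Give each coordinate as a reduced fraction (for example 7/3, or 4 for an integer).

1. B_x = 18  [B = 2·N−C = 2·(37/2, 17/2)−(19, 12)]
2. B_y = 5  [B = 2·N−C = 2·(37/2, 17/2)−(19, 12)]
   so B = (18, 5)
3. A_x = 9  [A = 2·M−B = 2·(27/2, 5)−(18, 5)]
4. A_y = 5  [A = 2·M−B = 2·(27/2, 5)−(18, 5)]
   so A = (9, 5)

A = (9, 5)
B = (18, 5)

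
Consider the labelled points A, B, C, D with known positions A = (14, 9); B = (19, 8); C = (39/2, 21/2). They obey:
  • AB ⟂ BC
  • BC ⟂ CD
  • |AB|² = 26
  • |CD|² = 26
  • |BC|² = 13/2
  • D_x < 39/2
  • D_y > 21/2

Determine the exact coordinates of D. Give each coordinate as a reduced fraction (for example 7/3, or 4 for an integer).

1. D_x = 29/2  [[BC ⟂ CD ⇒ 1/2x+5/2y-36=0] ∩ [|D−(39/2, 21/2)|²=26]]
2. D_y = 23/2  [[BC ⟂ CD ⇒ 1/2x+5/2y-36=0] ∩ [|D−(39/2, 21/2)|²=26]]
   so D = (29/2, 23/2)

D = (29/2, 23/2)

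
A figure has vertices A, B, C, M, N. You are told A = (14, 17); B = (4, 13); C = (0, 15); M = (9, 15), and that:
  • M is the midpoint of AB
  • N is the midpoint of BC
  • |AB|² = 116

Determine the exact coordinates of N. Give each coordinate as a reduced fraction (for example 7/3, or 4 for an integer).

1. N_x = 2  [2·N = B+C = (4, 13)+(0, 15)]
2. N_y = 14  [2·N = B+C = (4, 13)+(0, 15)]
   so N = (2, 14)

N = (2, 14)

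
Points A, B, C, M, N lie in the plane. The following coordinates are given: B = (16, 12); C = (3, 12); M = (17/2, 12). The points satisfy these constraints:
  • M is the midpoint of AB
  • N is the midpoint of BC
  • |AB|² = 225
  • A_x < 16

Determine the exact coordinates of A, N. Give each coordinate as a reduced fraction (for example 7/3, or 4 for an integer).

1. A_x = 1  [A = 2·M−B = 2·(17/2, 12)−(16, 12)]
2. A_y = 12  [A = 2·M−B = 2·(17/2, 12)−(16, 12)]
   so A = (1, 12)
3. N_x = 19/2  [2·N = B+C = (16, 12)+(3, 12)]
4. N_y = 12  [2·N = B+C = (16, 12)+(3, 12)]
   so N = (19/2, 12)

A = (1, 12)
N = (19/2, 12)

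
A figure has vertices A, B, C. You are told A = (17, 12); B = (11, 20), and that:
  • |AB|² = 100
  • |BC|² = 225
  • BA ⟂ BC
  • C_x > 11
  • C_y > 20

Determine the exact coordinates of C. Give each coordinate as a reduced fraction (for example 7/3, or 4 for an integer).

1. C_x = 23  [[BA ⟂ BC ⇒ 6x-8y+94=0] ∩ [|C−(11, 20)|²=225]]
2. C_y = 29  [[BA ⟂ BC ⇒ 6x-8y+94=0] ∩ [|C−(11, 20)|²=225]]
   so C = (23, 29)

C = (23, 29)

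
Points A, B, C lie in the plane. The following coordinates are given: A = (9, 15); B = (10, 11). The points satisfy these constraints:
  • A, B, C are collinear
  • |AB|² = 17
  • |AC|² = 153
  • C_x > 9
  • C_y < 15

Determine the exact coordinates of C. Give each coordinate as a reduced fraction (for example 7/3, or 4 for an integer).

C = (12, 3)

1. C_x = 12  [[A, B, C are collinear ⇒ 4x+1y-51=0] ∩ [|C−(9, 15)|²=153]]
2. C_y = 3  [[A, B, C are collinear ⇒ 4x+1y-51=0] ∩ [|C−(9, 15)|²=153]]
   so C = (12, 3)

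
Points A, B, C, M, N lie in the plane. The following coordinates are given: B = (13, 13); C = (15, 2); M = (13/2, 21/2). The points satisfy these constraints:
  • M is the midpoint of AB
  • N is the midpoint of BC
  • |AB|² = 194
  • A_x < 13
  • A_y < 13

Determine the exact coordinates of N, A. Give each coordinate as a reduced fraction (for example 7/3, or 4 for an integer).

1. A_x = 0  [A = 2·M−B = 2·(13/2, 21/2)−(13, 13)]
2. A_y = 8  [A = 2·M−B = 2·(13/2, 21/2)−(13, 13)]
   so A = (0, 8)
3. N_x = 14  [2·N = B+C = (13, 13)+(15, 2)]
4. N_y = 15/2  [2·N = B+C = (13, 13)+(15, 2)]
   so N = (14, 15/2)

N = (14, 15/2)
A = (0, 8)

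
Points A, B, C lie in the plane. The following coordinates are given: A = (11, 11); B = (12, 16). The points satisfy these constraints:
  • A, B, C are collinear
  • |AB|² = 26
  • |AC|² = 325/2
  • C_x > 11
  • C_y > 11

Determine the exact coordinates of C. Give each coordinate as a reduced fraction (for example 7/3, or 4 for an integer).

1. C_x = 27/2  [[A, B, C are collinear ⇒ -5x+1y+44=0] ∩ [|C−(11, 11)|²=325/2]]
2. C_y = 47/2  [[A, B, C are collinear ⇒ -5x+1y+44=0] ∩ [|C−(11, 11)|²=325/2]]
   so C = (27/2, 47/2)

C = (27/2, 47/2)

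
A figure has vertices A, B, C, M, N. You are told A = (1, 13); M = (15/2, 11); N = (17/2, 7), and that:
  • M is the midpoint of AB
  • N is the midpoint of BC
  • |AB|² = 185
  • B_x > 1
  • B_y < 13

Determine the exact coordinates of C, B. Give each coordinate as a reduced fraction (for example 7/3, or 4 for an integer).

1. B_x = 14  [B = 2·M−A = 2·(15/2, 11)−(1, 13)]
2. B_y = 9  [B = 2·M−A = 2·(15/2, 11)−(1, 13)]
   so B = (14, 9)
3. C_x = 3  [C = 2·N−B = 2·(17/2, 7)−(14, 9)]
4. C_y = 5  [C = 2·N−B = 2·(17/2, 7)−(14, 9)]
   so C = (3, 5)

C = (3, 5)
B = (14, 9)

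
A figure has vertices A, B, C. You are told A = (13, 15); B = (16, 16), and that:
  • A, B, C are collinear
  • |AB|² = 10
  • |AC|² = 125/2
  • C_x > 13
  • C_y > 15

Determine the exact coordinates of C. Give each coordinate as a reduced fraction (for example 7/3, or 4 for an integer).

C = (41/2, 35/2)

1. C_x = 41/2  [[A, B, C are collinear ⇒ -1x+3y-32=0] ∩ [|C−(13, 15)|²=125/2]]
2. C_y = 35/2  [[A, B, C are collinear ⇒ -1x+3y-32=0] ∩ [|C−(13, 15)|²=125/2]]
   so C = (41/2, 35/2)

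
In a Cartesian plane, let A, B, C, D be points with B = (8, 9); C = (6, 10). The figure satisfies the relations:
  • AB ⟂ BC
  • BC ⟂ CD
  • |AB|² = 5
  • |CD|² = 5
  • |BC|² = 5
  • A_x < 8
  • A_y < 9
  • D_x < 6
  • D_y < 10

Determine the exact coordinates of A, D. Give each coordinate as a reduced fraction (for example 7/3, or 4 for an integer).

A = (7, 7)
D = (5, 8)

1. A_x = 7  [[AB ⟂ BC ⇒ 2x-1y-7=0] ∩ [|A−(8, 9)|²=5]]
2. A_y = 7  [[AB ⟂ BC ⇒ 2x-1y-7=0] ∩ [|A−(8, 9)|²=5]]
   so A = (7, 7)
3. D_x = 5  [[BC ⟂ CD ⇒ -2x+1y+2=0] ∩ [|D−(6, 10)|²=5]]
4. D_y = 8  [[BC ⟂ CD ⇒ -2x+1y+2=0] ∩ [|D−(6, 10)|²=5]]
   so D = (5, 8)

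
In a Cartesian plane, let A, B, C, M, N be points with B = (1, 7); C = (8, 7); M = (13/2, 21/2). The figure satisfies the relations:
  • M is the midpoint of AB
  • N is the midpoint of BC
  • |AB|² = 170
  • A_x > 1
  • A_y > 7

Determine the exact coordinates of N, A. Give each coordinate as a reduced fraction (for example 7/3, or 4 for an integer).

1. A_x = 12  [A = 2·M−B = 2·(13/2, 21/2)−(1, 7)]
2. A_y = 14  [A = 2·M−B = 2·(13/2, 21/2)−(1, 7)]
   so A = (12, 14)
3. N_x = 9/2  [2·N = B+C = (1, 7)+(8, 7)]
4. N_y = 7  [2·N = B+C = (1, 7)+(8, 7)]
   so N = (9/2, 7)

N = (9/2, 7)
A = (12, 14)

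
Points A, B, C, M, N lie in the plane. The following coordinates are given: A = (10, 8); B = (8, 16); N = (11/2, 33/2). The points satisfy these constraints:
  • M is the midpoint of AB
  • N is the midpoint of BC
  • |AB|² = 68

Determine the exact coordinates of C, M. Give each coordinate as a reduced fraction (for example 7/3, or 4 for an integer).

C = (3, 17)
M = (9, 12)

1. M_x = 9  [2·M = A+B = (10, 8)+(8, 16)]
2. M_y = 12  [2·M = A+B = (10, 8)+(8, 16)]
   so M = (9, 12)
3. C_x = 3  [C = 2·N−B = 2·(11/2, 33/2)−(8, 16)]
4. C_y = 17  [C = 2·N−B = 2·(11/2, 33/2)−(8, 16)]
   so C = (3, 17)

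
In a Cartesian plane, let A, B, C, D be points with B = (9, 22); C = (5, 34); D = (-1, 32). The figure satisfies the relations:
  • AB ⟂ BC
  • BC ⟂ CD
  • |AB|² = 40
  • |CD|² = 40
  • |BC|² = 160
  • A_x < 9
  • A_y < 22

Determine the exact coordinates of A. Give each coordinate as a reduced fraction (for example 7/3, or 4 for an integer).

A = (3, 20)

1. A_x = 3  [[AB ⟂ BC ⇒ 4x-12y+228=0] ∩ [|A−(9, 22)|²=40]]
2. A_y = 20  [[AB ⟂ BC ⇒ 4x-12y+228=0] ∩ [|A−(9, 22)|²=40]]
   so A = (3, 20)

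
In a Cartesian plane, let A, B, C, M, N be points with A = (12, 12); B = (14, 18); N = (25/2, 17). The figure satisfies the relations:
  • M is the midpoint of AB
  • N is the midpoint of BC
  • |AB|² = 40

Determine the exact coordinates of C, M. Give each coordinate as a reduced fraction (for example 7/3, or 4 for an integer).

1. M_x = 13  [2·M = A+B = (12, 12)+(14, 18)]
2. M_y = 15  [2·M = A+B = (12, 12)+(14, 18)]
   so M = (13, 15)
3. C_x = 11  [C = 2·N−B = 2·(25/2, 17)−(14, 18)]
4. C_y = 16  [C = 2·N−B = 2·(25/2, 17)−(14, 18)]
   so C = (11, 16)

C = (11, 16)
M = (13, 15)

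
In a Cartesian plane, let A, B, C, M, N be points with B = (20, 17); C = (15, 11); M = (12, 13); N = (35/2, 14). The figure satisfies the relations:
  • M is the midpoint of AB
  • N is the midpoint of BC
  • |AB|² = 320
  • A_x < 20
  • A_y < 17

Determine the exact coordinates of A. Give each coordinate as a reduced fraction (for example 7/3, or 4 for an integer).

A = (4, 9)

1. A_x = 4  [A = 2·M−B = 2·(12, 13)−(20, 17)]
2. A_y = 9  [A = 2·M−B = 2·(12, 13)−(20, 17)]
   so A = (4, 9)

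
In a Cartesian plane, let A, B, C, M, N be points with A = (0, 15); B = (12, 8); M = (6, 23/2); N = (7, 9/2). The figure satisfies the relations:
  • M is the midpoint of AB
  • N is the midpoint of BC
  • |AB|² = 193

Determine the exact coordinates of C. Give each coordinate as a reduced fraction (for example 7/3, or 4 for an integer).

C = (2, 1)

1. C_x = 2  [C = 2·N−B = 2·(7, 9/2)−(12, 8)]
2. C_y = 1  [C = 2·N−B = 2·(7, 9/2)−(12, 8)]
   so C = (2, 1)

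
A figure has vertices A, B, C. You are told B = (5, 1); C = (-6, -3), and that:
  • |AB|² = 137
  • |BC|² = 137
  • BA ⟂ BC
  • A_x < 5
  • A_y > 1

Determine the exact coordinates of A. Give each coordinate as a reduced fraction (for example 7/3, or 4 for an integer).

A = (1, 12)

1. A_x = 1  [[BA ⟂ BC ⇒ -11x-4y+59=0] ∩ [|A−(5, 1)|²=137]]
2. A_y = 12  [[BA ⟂ BC ⇒ -11x-4y+59=0] ∩ [|A−(5, 1)|²=137]]
   so A = (1, 12)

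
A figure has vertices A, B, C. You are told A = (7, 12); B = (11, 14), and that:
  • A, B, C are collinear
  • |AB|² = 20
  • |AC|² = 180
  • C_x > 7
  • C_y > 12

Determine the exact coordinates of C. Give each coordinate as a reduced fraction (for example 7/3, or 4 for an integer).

1. C_x = 19  [[A, B, C are collinear ⇒ -2x+4y-34=0] ∩ [|C−(7, 12)|²=180]]
2. C_y = 18  [[A, B, C are collinear ⇒ -2x+4y-34=0] ∩ [|C−(7, 12)|²=180]]
   so C = (19, 18)

C = (19, 18)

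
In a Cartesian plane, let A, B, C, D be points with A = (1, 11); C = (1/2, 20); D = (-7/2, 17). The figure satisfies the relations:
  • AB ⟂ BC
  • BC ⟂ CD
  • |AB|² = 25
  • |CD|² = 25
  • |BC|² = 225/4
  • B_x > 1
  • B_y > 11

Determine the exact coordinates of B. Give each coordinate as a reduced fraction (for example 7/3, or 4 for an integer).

B = (5, 14)

1. B_x = 5  [[BC ⟂ CD ⇒ 4x+3y-62=0] ∩ [|B−(1, 11)|²=25]]
2. B_y = 14  [[BC ⟂ CD ⇒ 4x+3y-62=0] ∩ [|B−(1, 11)|²=25]]
   so B = (5, 14)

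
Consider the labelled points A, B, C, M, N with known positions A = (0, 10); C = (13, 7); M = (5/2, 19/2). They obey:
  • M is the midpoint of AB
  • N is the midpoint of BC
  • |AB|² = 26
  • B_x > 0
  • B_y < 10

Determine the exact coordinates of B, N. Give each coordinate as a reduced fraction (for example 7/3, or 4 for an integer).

B = (5, 9)
N = (9, 8)

1. B_x = 5  [B = 2·M−A = 2·(5/2, 19/2)−(0, 10)]
2. B_y = 9  [B = 2·M−A = 2·(5/2, 19/2)−(0, 10)]
   so B = (5, 9)
3. N_x = 9  [2·N = B+C = (5, 9)+(13, 7)]
4. N_y = 8  [2·N = B+C = (5, 9)+(13, 7)]
   so N = (9, 8)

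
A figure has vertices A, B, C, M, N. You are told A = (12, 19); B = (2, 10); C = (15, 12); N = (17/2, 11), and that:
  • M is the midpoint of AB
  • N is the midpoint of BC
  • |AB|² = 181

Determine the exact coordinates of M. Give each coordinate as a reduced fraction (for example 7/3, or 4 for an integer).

1. M_x = 7  [2·M = A+B = (12, 19)+(2, 10)]
2. M_y = 29/2  [2·M = A+B = (12, 19)+(2, 10)]
   so M = (7, 29/2)

M = (7, 29/2)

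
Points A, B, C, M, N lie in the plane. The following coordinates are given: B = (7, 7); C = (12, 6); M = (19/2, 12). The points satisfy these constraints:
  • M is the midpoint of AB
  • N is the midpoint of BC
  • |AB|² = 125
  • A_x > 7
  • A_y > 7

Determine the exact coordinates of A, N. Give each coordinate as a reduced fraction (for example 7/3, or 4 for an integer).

A = (12, 17)
N = (19/2, 13/2)

1. A_x = 12  [A = 2·M−B = 2·(19/2, 12)−(7, 7)]
2. A_y = 17  [A = 2·M−B = 2·(19/2, 12)−(7, 7)]
   so A = (12, 17)
3. N_x = 19/2  [2·N = B+C = (7, 7)+(12, 6)]
4. N_y = 13/2  [2·N = B+C = (7, 7)+(12, 6)]
   so N = (19/2, 13/2)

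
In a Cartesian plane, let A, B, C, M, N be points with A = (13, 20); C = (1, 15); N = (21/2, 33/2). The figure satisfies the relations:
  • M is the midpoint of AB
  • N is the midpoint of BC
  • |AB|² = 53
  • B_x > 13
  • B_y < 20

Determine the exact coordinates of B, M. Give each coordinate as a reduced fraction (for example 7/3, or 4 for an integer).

1. B_x = 20  [B = 2·N−C = 2·(21/2, 33/2)−(1, 15)]
2. B_y = 18  [B = 2·N−C = 2·(21/2, 33/2)−(1, 15)]
   so B = (20, 18)
3. M_x = 33/2  [2·M = A+B = (13, 20)+(20, 18)]
4. M_y = 19  [2·M = A+B = (13, 20)+(20, 18)]
   so M = (33/2, 19)

B = (20, 18)
M = (33/2, 19)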